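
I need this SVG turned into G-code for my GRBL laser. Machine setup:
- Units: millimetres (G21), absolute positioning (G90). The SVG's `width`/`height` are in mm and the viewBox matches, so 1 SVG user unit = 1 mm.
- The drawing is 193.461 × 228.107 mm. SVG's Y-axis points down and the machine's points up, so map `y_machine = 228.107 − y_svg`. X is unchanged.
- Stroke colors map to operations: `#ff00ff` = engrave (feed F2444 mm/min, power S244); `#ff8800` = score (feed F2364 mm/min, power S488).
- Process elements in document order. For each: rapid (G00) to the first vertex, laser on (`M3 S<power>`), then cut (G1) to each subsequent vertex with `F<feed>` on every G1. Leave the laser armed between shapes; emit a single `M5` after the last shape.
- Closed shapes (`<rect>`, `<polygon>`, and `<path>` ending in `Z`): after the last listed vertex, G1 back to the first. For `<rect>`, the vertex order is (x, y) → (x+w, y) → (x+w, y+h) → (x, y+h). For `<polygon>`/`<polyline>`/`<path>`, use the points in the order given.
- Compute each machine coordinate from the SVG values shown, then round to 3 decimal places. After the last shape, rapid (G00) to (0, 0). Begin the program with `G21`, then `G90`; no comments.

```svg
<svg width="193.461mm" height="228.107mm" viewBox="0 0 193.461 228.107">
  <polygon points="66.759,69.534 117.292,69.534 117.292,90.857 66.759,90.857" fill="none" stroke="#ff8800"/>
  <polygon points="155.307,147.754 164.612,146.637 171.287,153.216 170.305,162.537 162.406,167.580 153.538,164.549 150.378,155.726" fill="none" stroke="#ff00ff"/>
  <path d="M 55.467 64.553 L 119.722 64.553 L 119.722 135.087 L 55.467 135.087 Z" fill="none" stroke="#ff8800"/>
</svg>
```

G21
G90
G00 X66.759 Y158.573
M3 S488
G1 X117.292 Y158.573 F2364
G1 X117.292 Y137.250 F2364
G1 X66.759 Y137.250 F2364
G1 X66.759 Y158.573 F2364
G00 X155.307 Y80.353
M3 S244
G1 X164.612 Y81.470 F2444
G1 X171.287 Y74.891 F2444
G1 X170.305 Y65.570 F2444
G1 X162.406 Y60.527 F2444
G1 X153.538 Y63.558 F2444
G1 X150.378 Y72.381 F2444
G1 X155.307 Y80.353 F2444
G00 X55.467 Y163.554
M3 S488
G1 X119.722 Y163.554 F2364
G1 X119.722 Y93.020 F2364
G1 X55.467 Y93.020 F2364
G1 X55.467 Y163.554 F2364
M5
G00 X0.000 Y0.000

1 u = 1 mm; y_m = 228.107 − y.

[1] `<polygon>` rectangle, #ff8800→score S488 F2364: (66.759,158.573) → (117.292,158.573) → (117.292,137.250) → (66.759,137.250) → (66.759,158.573) (closed)

[2] `<polygon>` regular polygon, #ff00ff→engrave S244 F2444: (155.307,80.353) → (164.612,81.470) → (171.287,74.891) → (170.305,65.570) → (162.406,60.527) → (153.538,63.558) → (150.378,72.381) → (155.307,80.353) (closed)

[3] `<path>` rectangle, #ff8800→score S488 F2364: (55.467,163.554) → (119.722,163.554) → (119.722,93.020) → (55.467,93.020) → (55.467,163.554) (closed)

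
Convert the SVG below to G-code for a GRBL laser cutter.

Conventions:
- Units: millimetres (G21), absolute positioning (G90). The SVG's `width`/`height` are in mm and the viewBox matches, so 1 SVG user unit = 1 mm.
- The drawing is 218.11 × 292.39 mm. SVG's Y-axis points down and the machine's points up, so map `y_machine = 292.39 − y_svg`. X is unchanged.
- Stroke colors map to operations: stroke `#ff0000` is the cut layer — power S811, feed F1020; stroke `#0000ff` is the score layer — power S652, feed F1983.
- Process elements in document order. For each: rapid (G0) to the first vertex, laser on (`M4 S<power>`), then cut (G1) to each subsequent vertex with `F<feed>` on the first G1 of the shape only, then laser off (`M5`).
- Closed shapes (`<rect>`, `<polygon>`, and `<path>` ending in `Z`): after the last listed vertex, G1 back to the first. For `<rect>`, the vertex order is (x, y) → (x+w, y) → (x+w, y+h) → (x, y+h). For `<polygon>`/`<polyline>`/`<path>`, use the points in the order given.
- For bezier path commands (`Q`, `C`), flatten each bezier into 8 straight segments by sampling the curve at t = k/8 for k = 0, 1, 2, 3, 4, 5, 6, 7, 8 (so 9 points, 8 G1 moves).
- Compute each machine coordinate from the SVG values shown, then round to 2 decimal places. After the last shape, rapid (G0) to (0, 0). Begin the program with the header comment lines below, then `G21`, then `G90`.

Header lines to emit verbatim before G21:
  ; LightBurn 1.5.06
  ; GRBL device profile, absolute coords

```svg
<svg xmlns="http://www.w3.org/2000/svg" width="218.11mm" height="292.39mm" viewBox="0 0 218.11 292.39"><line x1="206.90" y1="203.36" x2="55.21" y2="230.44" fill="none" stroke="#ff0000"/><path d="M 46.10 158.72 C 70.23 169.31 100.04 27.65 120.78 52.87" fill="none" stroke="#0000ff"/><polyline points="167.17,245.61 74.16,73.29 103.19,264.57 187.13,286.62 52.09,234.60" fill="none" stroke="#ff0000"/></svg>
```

; LightBurn 1.5.06
; GRBL device profile, absolute coords
G21
G90
G0 X206.90 Y89.03
M4 S811
G1 X55.21 Y61.95 F1020
M5
G0 X46.10 Y133.67
M4 S652
G1 X55.39 Y136.21 F1983
G1 X65.03 Y149.29
G1 X74.86 Y169.16
G1 X84.71 Y192.08
G1 X94.40 Y214.32
G1 X103.75 Y232.13
G1 X112.61 Y241.78
G1 X120.78 Y239.52
M5
G0 X167.17 Y46.78
M4 S811
G1 X74.16 Y219.10 F1020
G1 X103.19 Y27.82
G1 X187.13 Y5.77
G1 X52.09 Y57.79
M5
G0 X0.00 Y0.00

Since the viewBox matches the mm dimensions, user units are millimetres directly. The only transform is the Y-flip y_m = 292.39 − y_svg.

Shape 1 is a line segment drawn with `<line>`. Its stroke #ff0000 means cut at S811, F1020. After flipping Y the toolpath is (206.90,89.03) → (55.21,61.95).

Shape 2 is a cubic bezier drawn with `<path>`. Its stroke #0000ff means score at S652, F1983. After flipping Y the toolpath is (46.10,133.67) → (55.39,136.21) → (65.03,149.29) → (74.86,169.16) → (84.71,192.08) → (94.40,214.32) → (103.75,232.13) → (112.61,241.78) → (120.78,239.52).

Shape 3 is a open polyline drawn with `<polyline>`. Its stroke #ff0000 means cut at S811, F1020. After flipping Y the toolpath is (167.17,46.78) → (74.16,219.10) → (103.19,27.82) → (187.13,5.77) → (52.09,57.79).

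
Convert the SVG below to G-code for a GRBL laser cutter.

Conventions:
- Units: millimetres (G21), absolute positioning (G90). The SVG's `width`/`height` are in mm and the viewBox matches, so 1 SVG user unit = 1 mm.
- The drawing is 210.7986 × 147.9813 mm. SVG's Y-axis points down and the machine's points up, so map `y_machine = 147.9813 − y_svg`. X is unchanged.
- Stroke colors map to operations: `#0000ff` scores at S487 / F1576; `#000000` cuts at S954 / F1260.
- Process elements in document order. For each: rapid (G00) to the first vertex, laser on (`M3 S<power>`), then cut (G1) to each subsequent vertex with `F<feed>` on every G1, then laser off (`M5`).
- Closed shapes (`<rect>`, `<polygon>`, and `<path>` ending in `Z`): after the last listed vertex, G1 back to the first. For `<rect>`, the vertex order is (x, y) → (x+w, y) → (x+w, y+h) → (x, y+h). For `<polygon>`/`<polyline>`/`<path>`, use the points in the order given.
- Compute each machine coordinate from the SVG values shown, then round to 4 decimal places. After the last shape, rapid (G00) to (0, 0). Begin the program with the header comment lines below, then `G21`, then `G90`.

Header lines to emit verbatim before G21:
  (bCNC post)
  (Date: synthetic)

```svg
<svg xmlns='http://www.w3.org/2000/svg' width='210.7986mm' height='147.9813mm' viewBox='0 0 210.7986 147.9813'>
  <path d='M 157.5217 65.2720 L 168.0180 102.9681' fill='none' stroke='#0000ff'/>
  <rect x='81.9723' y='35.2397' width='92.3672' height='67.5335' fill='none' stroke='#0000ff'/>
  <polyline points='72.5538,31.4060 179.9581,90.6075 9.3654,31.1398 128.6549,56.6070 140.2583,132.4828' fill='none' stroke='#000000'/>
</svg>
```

1 u = 1 mm; y_m = 147.9813 − y.

[1] `<path>` line segment, #0000ff→score S487 F1576: (157.5217,82.7093) → (168.0180,45.0132)

[2] `<rect>` rectangle, #0000ff→score S487 F1576: (81.9723,112.7416) → (174.3395,112.7416) → (174.3395,45.2081) → (81.9723,45.2081) → (81.9723,112.7416) (closed)

[3] `<polyline>` open polyline, #000000→cut S954 F1260: (72.5538,116.5753) → (179.9581,57.3738) → (9.3654,116.8415) → (128.6549,91.3743) → (140.2583,15.4985)

(bCNC post)
(Date: synthetic)
G21
G90
G00 X157.5217 Y82.7093
M3 S487
G1 X168.0180 Y45.0132 F1576
M5
G00 X81.9723 Y112.7416
M3 S487
G1 X174.3395 Y112.7416 F1576
G1 X174.3395 Y45.2081 F1576
G1 X81.9723 Y45.2081 F1576
G1 X81.9723 Y112.7416 F1576
M5
G00 X72.5538 Y116.5753
M3 S954
G1 X179.9581 Y57.3738 F1260
G1 X9.3654 Y116.8415 F1260
G1 X128.6549 Y91.3743 F1260
G1 X140.2583 Y15.4985 F1260
M5
G00 X0.0000 Y0.0000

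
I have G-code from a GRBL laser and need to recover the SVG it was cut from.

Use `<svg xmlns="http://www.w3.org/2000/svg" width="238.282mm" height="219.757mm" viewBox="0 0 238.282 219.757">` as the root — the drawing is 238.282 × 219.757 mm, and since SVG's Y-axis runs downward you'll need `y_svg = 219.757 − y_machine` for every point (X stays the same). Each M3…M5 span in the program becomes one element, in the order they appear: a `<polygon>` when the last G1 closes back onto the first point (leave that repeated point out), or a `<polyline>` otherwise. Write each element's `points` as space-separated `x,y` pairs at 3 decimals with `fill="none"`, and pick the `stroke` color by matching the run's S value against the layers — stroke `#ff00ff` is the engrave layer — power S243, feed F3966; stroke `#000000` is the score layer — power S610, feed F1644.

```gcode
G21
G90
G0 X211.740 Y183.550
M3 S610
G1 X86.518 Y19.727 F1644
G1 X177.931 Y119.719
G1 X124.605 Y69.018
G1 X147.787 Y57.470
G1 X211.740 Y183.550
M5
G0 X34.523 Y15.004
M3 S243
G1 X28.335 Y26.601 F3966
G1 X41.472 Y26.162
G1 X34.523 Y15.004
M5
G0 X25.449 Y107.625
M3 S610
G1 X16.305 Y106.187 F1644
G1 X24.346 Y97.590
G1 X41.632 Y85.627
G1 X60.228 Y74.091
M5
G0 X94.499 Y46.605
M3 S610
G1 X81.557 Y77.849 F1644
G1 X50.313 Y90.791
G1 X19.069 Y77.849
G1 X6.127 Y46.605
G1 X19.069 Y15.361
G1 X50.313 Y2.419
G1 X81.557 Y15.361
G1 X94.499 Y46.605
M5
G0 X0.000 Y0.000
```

<svg xmlns="http://www.w3.org/2000/svg" width="238.282mm" height="219.757mm" viewBox="0 0 238.282 219.757">
  <polygon points="211.740,36.207 86.518,200.030 177.931,100.038 124.605,150.739 147.787,162.287" fill="none" stroke="#000000"/>
  <polygon points="34.523,204.753 28.335,193.156 41.472,193.595" fill="none" stroke="#ff00ff"/>
  <polyline points="25.449,112.132 16.305,113.570 24.346,122.167 41.632,134.130 60.228,145.666" fill="none" stroke="#000000"/>
  <polygon points="94.499,173.152 81.557,141.908 50.313,128.966 19.069,141.908 6.127,173.152 19.069,204.396 50.313,217.338 81.557,204.396" fill="none" stroke="#000000"/>
</svg>

Each laser-on run becomes one SVG element. Flip Y back into SVG space with y_svg = 219.757 − y_machine.

Run 1: S610 ⇒ score layer `#000000`. The run returns to its start, so emit a `<polygon>` with points (Y-flipped): 211.740,36.207 86.518,200.030 177.931,100.038 124.605,150.739 147.787,162.287.

Run 2: the run's S243 means `#ff00ff` (engrave). The run returns to its start, so emit a `<polygon>` with points (Y-flipped): 34.523,204.753 28.335,193.156 41.472,193.595.

Run 3: the run's S610 means `#000000` (score). The run is open, so emit a `<polyline>` with points (Y-flipped): 25.449,112.132 16.305,113.570 24.346,122.167 41.632,134.130 60.228,145.666.

Run 4: power S610 maps to stroke `#000000` (score). The run returns to its start, so emit a `<polygon>` with points (Y-flipped): 94.499,173.152 81.557,141.908 50.313,128.966 19.069,141.908 6.127,173.152 19.069,204.396 50.313,217.338 81.557,204.396.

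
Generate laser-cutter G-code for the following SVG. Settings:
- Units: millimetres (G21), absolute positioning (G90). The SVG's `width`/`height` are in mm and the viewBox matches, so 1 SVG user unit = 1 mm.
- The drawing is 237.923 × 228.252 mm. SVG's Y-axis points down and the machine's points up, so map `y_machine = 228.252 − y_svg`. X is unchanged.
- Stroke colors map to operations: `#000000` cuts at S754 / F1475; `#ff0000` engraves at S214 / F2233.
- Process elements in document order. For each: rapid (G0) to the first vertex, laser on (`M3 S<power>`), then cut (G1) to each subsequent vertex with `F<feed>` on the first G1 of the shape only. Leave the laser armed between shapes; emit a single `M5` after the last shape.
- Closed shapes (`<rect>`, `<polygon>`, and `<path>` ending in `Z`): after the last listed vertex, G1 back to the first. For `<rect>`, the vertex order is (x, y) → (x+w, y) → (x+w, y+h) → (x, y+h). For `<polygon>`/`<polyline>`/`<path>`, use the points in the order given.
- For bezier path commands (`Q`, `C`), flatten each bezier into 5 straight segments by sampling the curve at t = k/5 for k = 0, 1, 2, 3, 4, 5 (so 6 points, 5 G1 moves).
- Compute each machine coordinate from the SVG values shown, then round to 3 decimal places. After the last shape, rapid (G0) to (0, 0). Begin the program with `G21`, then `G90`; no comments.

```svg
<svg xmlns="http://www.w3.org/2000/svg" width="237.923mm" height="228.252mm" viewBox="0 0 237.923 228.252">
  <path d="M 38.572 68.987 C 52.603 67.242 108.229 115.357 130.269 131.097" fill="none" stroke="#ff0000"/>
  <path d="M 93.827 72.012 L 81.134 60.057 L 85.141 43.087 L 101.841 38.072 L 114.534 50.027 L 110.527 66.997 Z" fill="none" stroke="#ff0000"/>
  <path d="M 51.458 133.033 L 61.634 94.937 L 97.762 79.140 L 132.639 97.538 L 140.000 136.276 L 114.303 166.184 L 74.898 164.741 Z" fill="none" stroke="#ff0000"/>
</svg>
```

G21
G90
G0 X38.572 Y159.265
M3 S214
G1 X51.381 Y154.987 F2233
G1 X70.563 Y142.689
G1 X92.511 Y126.320
G1 X113.616 Y109.826
G1 X130.269 Y97.155
G0 X93.827 Y156.240
M3 S214
G1 X81.134 Y168.195 F2233
G1 X85.141 Y185.165
G1 X101.841 Y190.180
G1 X114.534 Y178.225
G1 X110.527 Y161.255
G1 X93.827 Y156.240
G0 X51.458 Y95.219
M3 S214
G1 X61.634 Y133.315 F2233
G1 X97.762 Y149.112
G1 X132.639 Y130.714
G1 X140.000 Y91.976
G1 X114.303 Y62.068
G1 X74.898 Y63.511
G1 X51.458 Y95.219
M5
G0 X0.000 Y0.000

Since the viewBox matches the mm dimensions, user units are millimetres directly. The only transform is the Y-flip y_m = 228.252 − y_svg.

Shape 1 is a cubic bezier drawn with `<path>`. Its stroke #ff0000 means engrave at S214, F2233. After flipping Y the toolpath is (38.572,159.265) → (51.381,154.987) → (70.563,142.689) → (92.511,126.320) → (113.616,109.826) → (130.269,97.155).

Shape 2 is a regular polygon drawn with `<path>`. Its stroke #ff0000 means engrave at S214, F2233. After flipping Y the toolpath is (93.827,156.240) → (81.134,168.195) → (85.141,185.165) → (101.841,190.180) → (114.534,178.225) → (110.527,161.255) → (93.827,156.240), returning to the start.

Shape 3 is a regular polygon drawn with `<path>`. Its stroke #ff0000 means engrave at S214, F2233. After flipping Y the toolpath is (51.458,95.219) → (61.634,133.315) → (97.762,149.112) → (132.639,130.714) → (140.000,91.976) → (114.303,62.068) → (74.898,63.511) → (51.458,95.219), returning to the start.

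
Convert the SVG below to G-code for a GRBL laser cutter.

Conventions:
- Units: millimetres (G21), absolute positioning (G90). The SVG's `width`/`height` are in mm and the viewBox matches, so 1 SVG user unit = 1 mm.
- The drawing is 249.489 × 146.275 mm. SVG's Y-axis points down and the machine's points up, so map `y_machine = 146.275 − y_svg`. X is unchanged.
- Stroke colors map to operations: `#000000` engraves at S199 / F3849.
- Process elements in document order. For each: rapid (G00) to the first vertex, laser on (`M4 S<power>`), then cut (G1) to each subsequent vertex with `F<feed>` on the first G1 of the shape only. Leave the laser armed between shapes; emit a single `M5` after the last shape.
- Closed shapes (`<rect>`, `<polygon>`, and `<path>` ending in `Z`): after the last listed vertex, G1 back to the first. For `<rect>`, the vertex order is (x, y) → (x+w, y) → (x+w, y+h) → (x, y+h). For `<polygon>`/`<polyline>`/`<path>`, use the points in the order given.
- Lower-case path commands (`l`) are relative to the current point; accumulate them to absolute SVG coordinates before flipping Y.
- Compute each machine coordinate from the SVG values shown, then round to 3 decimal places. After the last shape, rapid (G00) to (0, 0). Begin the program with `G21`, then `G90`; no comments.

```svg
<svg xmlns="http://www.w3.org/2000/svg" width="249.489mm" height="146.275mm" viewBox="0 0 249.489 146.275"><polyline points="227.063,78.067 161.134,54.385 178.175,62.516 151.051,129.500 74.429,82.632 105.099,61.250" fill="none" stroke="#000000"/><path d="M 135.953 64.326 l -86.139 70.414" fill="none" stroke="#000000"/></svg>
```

1 u = 1 mm; y_m = 146.275 − y.

[1] `<polyline>` open polyline, #000000→engrave S199 F3849: (227.063,68.208) → (161.134,91.890) → (178.175,83.759) → (151.051,16.775) → (74.429,63.643) → (105.099,85.025)

[2] `<path>` line segment, #000000→engrave S199 F3849: (135.953,81.949) → (49.814,11.535)

G21
G90
G00 X227.063 Y68.208
M4 S199
G1 X161.134 Y91.890 F3849
G1 X178.175 Y83.759
G1 X151.051 Y16.775
G1 X74.429 Y63.643
G1 X105.099 Y85.025
G00 X135.953 Y81.949
M4 S199
G1 X49.814 Y11.535 F3849
M5
G00 X0.000 Y0.000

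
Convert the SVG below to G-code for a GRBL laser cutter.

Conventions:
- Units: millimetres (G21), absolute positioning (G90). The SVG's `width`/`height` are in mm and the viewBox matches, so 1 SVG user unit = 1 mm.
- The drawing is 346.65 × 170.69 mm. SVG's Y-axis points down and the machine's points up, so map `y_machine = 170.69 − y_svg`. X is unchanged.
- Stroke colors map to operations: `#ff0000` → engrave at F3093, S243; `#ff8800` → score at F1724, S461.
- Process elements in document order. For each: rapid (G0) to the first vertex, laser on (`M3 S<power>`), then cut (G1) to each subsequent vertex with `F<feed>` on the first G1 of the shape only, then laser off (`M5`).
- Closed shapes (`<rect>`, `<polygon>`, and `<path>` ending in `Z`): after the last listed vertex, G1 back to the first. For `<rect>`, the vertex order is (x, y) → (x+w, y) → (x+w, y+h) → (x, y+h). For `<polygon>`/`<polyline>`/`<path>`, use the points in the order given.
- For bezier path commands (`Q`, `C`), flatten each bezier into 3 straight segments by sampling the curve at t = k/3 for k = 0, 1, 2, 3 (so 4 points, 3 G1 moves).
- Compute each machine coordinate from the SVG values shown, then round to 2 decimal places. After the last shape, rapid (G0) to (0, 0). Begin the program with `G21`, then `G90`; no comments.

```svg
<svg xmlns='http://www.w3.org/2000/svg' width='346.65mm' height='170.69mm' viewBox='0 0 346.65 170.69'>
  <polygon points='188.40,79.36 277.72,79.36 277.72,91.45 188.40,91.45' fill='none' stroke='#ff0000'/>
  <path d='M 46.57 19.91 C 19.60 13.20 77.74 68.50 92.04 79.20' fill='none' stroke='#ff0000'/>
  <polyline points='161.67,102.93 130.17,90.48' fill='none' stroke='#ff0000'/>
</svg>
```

viewBox `0 0 346.65 170.69` with mm width/height → 1 unit = 1 mm. Flip: y_m = 170.69 − y_svg.

**Shape 1** — `<polygon>` rectangle, stroke `#ff0000` → engrave (S243, F3093). Machine vertices: (188.40,91.33) → (277.72,91.33) → (277.72,79.24) → (188.40,79.24) → (188.40,91.33). Closed: final G1 returns to the first vertex.

**Shape 2** — `<path>` cubic bezier, stroke `#ff0000` → engrave (S243, F3093). Control points (SVG): P0=(46.57,19.91), P1=(19.60,13.20), P2=(77.74,68.50), P3=(92.04,79.20); sampled at t=k/3. Machine vertices: (46.57,150.78) → (43.19,140.77) → (67.90,113.11) → (92.04,91.49). Open path.

**Shape 3** — `<polyline>` line segment, stroke `#ff0000` → engrave (S243, F3093). Machine vertices: (161.67,67.76) → (130.17,80.21). Open path.

G21
G90
G0 X188.40 Y91.33
M3 S243
G1 X277.72 Y91.33 F3093
G1 X277.72 Y79.24
G1 X188.40 Y79.24
G1 X188.40 Y91.33
M5
G0 X46.57 Y150.78
M3 S243
G1 X43.19 Y140.77 F3093
G1 X67.90 Y113.11
G1 X92.04 Y91.49
M5
G0 X161.67 Y67.76
M3 S243
G1 X130.17 Y80.21 F3093
M5
G0 X0.00 Y0.00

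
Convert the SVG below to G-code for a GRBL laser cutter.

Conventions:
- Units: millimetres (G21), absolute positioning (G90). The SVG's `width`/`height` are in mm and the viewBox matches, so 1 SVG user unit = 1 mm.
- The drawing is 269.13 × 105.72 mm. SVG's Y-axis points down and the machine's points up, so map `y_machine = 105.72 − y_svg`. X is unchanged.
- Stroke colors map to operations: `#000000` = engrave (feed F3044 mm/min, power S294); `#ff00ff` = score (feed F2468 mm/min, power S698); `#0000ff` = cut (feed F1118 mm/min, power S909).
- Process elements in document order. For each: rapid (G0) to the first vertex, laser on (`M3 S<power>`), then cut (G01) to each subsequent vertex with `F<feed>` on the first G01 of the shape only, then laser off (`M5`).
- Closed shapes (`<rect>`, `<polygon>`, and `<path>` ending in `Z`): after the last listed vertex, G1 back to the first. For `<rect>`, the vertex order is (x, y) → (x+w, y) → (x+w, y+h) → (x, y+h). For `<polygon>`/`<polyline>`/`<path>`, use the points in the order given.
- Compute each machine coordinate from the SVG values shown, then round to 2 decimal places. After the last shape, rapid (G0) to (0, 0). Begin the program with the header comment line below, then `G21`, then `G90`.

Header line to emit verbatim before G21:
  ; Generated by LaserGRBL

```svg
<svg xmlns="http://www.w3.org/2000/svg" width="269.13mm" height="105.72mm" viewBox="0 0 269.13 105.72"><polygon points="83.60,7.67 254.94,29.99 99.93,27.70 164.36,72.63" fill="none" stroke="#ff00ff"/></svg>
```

; Generated by LaserGRBL
G21
G90
G0 X83.60 Y98.05
M3 S698
G01 X254.94 Y75.73 F2468
G01 X99.93 Y78.02
G01 X164.36 Y33.09
G01 X83.60 Y98.05
M5
G0 X0.00 Y0.00

1 u = 1 mm; y_m = 105.72 − y.

[1] `<polygon>` closed polygon, #ff00ff→score S698 F2468: (83.60,98.05) → (254.94,75.73) → (99.93,78.02) → (164.36,33.09) → (83.60,98.05) (closed)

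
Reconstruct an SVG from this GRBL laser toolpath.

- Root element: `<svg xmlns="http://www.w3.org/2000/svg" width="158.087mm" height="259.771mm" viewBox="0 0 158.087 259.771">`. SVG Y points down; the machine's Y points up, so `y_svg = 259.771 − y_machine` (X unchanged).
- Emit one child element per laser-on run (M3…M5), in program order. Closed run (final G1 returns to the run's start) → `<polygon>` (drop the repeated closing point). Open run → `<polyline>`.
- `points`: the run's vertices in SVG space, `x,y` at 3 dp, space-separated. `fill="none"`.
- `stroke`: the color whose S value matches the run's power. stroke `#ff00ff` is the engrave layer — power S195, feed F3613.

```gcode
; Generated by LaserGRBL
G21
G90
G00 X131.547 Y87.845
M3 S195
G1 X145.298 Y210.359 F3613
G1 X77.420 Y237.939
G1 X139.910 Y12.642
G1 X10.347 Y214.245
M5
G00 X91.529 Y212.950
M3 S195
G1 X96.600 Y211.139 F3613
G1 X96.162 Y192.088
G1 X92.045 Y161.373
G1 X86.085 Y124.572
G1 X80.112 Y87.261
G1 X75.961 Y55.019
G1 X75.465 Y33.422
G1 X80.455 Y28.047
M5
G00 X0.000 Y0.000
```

<svg xmlns="http://www.w3.org/2000/svg" width="158.087mm" height="259.771mm" viewBox="0 0 158.087 259.771">
  <polyline points="131.547,171.926 145.298,49.412 77.420,21.832 139.910,247.129 10.347,45.526" fill="none" stroke="#ff00ff"/>
  <polyline points="91.529,46.821 96.600,48.632 96.162,67.683 92.045,98.398 86.085,135.199 80.112,172.510 75.961,204.752 75.465,226.349 80.455,231.724" fill="none" stroke="#ff00ff"/>
</svg>

Machine Y-up, SVG Y-down with viewBox height 259.771, so y_svg = 259.771 − y_machine; X carries over. Every run uses S195, so all elements get stroke `#ff00ff` (engrave).

Run 1: The run is open, so emit a `<polyline>` with points (Y-flipped): 131.547,171.926 145.298,49.412 77.420,21.832 139.910,247.129 10.347,45.526.

Run 2: The run is open, so emit a `<polyline>` with points (Y-flipped): 91.529,46.821 96.600,48.632 96.162,67.683 92.045,98.398 86.085,135.199 80.112,172.510 75.961,204.752 75.465,226.349 80.455,231.724.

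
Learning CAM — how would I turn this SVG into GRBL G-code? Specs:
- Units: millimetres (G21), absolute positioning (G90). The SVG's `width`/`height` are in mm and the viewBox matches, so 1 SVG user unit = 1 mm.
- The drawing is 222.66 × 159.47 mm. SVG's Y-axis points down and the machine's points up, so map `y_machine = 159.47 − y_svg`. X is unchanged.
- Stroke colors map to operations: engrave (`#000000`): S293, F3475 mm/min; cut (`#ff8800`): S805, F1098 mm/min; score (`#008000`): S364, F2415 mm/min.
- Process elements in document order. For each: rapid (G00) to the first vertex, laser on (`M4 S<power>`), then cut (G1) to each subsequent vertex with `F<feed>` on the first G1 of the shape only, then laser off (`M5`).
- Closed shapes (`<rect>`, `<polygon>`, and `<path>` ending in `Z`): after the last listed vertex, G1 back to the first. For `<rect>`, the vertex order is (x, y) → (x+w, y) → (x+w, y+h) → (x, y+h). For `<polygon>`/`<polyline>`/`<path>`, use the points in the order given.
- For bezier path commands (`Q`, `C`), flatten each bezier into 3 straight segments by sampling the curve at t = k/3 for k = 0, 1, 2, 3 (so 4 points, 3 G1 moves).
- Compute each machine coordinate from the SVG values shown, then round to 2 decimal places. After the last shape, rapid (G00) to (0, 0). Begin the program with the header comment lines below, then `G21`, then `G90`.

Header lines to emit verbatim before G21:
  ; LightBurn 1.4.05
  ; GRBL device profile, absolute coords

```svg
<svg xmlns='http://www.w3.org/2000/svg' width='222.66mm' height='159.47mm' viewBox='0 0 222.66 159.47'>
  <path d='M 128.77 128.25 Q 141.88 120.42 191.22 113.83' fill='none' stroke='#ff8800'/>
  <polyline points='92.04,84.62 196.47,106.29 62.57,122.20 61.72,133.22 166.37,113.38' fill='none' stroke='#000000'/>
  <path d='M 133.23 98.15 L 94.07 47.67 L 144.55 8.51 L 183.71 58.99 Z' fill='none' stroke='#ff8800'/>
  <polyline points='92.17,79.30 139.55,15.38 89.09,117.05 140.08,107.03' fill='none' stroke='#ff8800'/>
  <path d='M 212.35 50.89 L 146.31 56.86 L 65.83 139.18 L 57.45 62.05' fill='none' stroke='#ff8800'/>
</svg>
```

viewBox `0 0 222.66 159.47` with mm width/height → 1 unit = 1 mm. Flip: y_m = 159.47 − y_svg.

**Shape 1** — `<path>` quadratic bezier, stroke `#ff8800` → cut (S805, F1098). Control points (SVG): P0=(128.77,128.25), P1=(141.88,120.42), P2=(191.22,113.83); sampled at t=k/3. Machine vertices: (128.77,31.22) → (141.54,36.30) → (162.35,41.11) → (191.22,45.64). Open path.

**Shape 2** — `<polyline>` open polyline, stroke `#000000` → engrave (S293, F3475). Machine vertices: (92.04,74.85) → (196.47,53.18) → (62.57,37.27) → (61.72,26.25) → (166.37,46.09). Open path.

**Shape 3** — `<path>` regular polygon, stroke `#ff8800` → cut (S805, F1098). Machine vertices: (133.23,61.32) → (94.07,111.80) → (144.55,150.96) → (183.71,100.48) → (133.23,61.32). Closed: final G1 returns to the first vertex.

**Shape 4** — `<polyline>` open polyline, stroke `#ff8800` → cut (S805, F1098). Machine vertices: (92.17,80.17) → (139.55,144.09) → (89.09,42.42) → (140.08,52.44). Open path.

**Shape 5** — `<path>` open polyline, stroke `#ff8800` → cut (S805, F1098). Machine vertices: (212.35,108.58) → (146.31,102.61) → (65.83,20.29) → (57.45,97.42). Open path.

; LightBurn 1.4.05
; GRBL device profile, absolute coords
G21
G90
G00 X128.77 Y31.22
M4 S805
G1 X141.54 Y36.30 F1098
G1 X162.35 Y41.11
G1 X191.22 Y45.64
M5
G00 X92.04 Y74.85
M4 S293
G1 X196.47 Y53.18 F3475
G1 X62.57 Y37.27
G1 X61.72 Y26.25
G1 X166.37 Y46.09
M5
G00 X133.23 Y61.32
M4 S805
G1 X94.07 Y111.80 F1098
G1 X144.55 Y150.96
G1 X183.71 Y100.48
G1 X133.23 Y61.32
M5
G00 X92.17 Y80.17
M4 S805
G1 X139.55 Y144.09 F1098
G1 X89.09 Y42.42
G1 X140.08 Y52.44
M5
G00 X212.35 Y108.58
M4 S805
G1 X146.31 Y102.61 F1098
G1 X65.83 Y20.29
G1 X57.45 Y97.42
M5
G00 X0.00 Y0.00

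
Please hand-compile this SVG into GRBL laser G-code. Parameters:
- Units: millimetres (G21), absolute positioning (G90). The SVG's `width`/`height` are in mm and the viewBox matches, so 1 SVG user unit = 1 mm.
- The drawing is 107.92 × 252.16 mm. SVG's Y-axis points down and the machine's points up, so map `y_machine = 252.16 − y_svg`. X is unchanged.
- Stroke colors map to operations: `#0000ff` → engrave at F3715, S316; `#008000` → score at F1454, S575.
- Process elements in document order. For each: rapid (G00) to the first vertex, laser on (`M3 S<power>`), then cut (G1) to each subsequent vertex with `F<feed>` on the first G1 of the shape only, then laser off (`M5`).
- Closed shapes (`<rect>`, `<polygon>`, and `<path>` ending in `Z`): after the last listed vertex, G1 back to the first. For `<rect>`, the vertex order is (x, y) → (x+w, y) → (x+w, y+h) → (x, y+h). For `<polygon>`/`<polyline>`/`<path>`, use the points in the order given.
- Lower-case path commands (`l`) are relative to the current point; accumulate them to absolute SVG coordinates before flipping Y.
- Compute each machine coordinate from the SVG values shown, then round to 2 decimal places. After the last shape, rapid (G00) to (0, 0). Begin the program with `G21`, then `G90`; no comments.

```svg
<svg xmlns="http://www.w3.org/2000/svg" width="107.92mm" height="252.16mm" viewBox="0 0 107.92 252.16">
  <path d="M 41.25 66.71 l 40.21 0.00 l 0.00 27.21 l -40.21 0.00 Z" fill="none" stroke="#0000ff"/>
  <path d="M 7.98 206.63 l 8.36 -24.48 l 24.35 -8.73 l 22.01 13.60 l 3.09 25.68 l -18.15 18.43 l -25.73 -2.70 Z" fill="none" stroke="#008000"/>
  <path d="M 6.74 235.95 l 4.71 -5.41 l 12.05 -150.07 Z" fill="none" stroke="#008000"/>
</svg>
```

viewBox `0 0 107.92 252.16` with mm width/height → 1 unit = 1 mm. Flip: y_m = 252.16 − y_svg.

**Shape 1** — `<path>` rectangle, stroke `#0000ff` → engrave (S316, F3715). Machine vertices: (41.25,185.45) → (81.46,185.45) → (81.46,158.24) → (41.25,158.24) → (41.25,185.45). Closed: final G1 returns to the first vertex.

**Shape 2** — `<path>` regular polygon, stroke `#008000` → score (S575, F1454). Machine vertices: (7.98,45.53) → (16.34,70.01) → (40.69,78.74) → (62.70,65.14) → (65.79,39.46) → (47.64,21.03) → (21.91,23.73) → (7.98,45.53). Closed: final G1 returns to the first vertex.

**Shape 3** — `<path>` closed polygon, stroke `#008000` → score (S575, F1454). Machine vertices: (6.74,16.21) → (11.45,21.62) → (23.50,171.69) → (6.74,16.21). Closed: final G1 returns to the first vertex.

G21
G90
G00 X41.25 Y185.45
M3 S316
G1 X81.46 Y185.45 F3715
G1 X81.46 Y158.24
G1 X41.25 Y158.24
G1 X41.25 Y185.45
M5
G00 X7.98 Y45.53
M3 S575
G1 X16.34 Y70.01 F1454
G1 X40.69 Y78.74
G1 X62.70 Y65.14
G1 X65.79 Y39.46
G1 X47.64 Y21.03
G1 X21.91 Y23.73
G1 X7.98 Y45.53
M5
G00 X6.74 Y16.21
M3 S575
G1 X11.45 Y21.62 F1454
G1 X23.50 Y171.69
G1 X6.74 Y16.21
M5
G00 X0.00 Y0.00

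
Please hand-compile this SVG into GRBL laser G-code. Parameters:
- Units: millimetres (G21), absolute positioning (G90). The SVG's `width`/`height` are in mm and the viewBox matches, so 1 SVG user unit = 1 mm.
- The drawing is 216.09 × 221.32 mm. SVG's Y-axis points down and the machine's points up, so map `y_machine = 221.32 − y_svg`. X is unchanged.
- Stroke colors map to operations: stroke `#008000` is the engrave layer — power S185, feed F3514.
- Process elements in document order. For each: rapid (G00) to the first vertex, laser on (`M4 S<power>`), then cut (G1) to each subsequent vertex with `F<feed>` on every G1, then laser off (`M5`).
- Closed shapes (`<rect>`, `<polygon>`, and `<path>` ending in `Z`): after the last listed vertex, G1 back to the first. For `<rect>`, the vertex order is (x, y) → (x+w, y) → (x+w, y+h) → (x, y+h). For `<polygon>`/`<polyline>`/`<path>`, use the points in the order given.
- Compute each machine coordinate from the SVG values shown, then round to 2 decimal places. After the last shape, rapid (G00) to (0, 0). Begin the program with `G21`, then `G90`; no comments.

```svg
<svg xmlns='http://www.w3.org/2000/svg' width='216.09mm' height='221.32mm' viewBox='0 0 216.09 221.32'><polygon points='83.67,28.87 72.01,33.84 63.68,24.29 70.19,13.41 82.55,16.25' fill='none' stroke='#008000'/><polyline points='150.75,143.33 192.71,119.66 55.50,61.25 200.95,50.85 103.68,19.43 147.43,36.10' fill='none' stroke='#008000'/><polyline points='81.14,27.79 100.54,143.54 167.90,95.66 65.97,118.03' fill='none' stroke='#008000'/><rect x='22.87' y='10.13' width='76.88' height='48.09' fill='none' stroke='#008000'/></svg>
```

Since the viewBox matches the mm dimensions, user units are millimetres directly. The only transform is the Y-flip y_m = 221.32 − y_svg.

Shape 1 is a regular polygon drawn with `<polygon>`. Its stroke #008000 means engrave at S185, F3514. After flipping Y the toolpath is (83.67,192.45) → (72.01,187.48) → (63.68,197.03) → (70.19,207.91) → (82.55,205.07) → (83.67,192.45), returning to the start.

Shape 2 is a open polyline drawn with `<polyline>`. Its stroke #008000 means engrave at S185, F3514. After flipping Y the toolpath is (150.75,77.99) → (192.71,101.66) → (55.50,160.07) → (200.95,170.47) → (103.68,201.89) → (147.43,185.22).

Shape 3 is a open polyline drawn with `<polyline>`. Its stroke #008000 means engrave at S185, F3514. After flipping Y the toolpath is (81.14,193.53) → (100.54,77.78) → (167.90,125.66) → (65.97,103.29).

Shape 4 is a rectangle drawn with `<rect>`. Its stroke #008000 means engrave at S185, F3514. After flipping Y the toolpath is (22.87,211.19) → (99.75,211.19) → (99.75,163.10) → (22.87,163.10) → (22.87,211.19), returning to the start.

G21
G90
G00 X83.67 Y192.45
M4 S185
G1 X72.01 Y187.48 F3514
G1 X63.68 Y197.03 F3514
G1 X70.19 Y207.91 F3514
G1 X82.55 Y205.07 F3514
G1 X83.67 Y192.45 F3514
M5
G00 X150.75 Y77.99
M4 S185
G1 X192.71 Y101.66 F3514
G1 X55.50 Y160.07 F3514
G1 X200.95 Y170.47 F3514
G1 X103.68 Y201.89 F3514
G1 X147.43 Y185.22 F3514
M5
G00 X81.14 Y193.53
M4 S185
G1 X100.54 Y77.78 F3514
G1 X167.90 Y125.66 F3514
G1 X65.97 Y103.29 F3514
M5
G00 X22.87 Y211.19
M4 S185
G1 X99.75 Y211.19 F3514
G1 X99.75 Y163.10 F3514
G1 X22.87 Y163.10 F3514
G1 X22.87 Y211.19 F3514
M5
G00 X0.00 Y0.00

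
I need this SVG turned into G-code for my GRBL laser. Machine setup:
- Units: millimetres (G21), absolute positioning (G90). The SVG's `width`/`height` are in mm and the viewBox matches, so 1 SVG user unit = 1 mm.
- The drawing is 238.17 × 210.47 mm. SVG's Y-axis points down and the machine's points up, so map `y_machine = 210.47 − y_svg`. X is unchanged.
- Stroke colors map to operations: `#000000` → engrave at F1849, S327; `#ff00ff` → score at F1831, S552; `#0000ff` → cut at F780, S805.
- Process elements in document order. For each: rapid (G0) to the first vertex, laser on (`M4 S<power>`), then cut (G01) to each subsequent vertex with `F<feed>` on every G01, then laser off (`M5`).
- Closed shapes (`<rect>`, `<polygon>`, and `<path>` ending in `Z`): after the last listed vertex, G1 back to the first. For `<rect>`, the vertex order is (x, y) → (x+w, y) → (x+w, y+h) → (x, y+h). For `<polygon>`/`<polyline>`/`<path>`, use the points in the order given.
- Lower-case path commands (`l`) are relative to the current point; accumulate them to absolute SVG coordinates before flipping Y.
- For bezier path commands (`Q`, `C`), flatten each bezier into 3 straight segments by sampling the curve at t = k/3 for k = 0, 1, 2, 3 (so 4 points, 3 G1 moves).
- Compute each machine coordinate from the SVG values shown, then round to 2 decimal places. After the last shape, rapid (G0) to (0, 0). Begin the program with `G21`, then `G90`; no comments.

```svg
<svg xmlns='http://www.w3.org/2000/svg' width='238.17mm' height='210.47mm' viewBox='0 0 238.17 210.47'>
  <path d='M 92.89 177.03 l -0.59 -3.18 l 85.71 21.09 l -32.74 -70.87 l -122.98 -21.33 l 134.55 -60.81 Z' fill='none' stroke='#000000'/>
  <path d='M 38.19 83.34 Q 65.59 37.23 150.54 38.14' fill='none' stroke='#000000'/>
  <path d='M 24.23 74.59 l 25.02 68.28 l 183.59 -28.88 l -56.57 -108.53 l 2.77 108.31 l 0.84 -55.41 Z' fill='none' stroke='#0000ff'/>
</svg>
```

Since the viewBox matches the mm dimensions, user units are millimetres directly. The only transform is the Y-flip y_m = 210.47 − y_svg.

Shape 1 is a closed polygon drawn with `<path>`. Its stroke #000000 means engrave at S327, F1849. After flipping Y the toolpath is (92.89,33.44) → (92.30,36.62) → (178.01,15.53) → (145.27,86.40) → (22.29,107.73) → (156.84,168.54) → (92.89,33.44), returning to the start.

Shape 2 is a quadratic bezier drawn with `<path>`. Its stroke #000000 means engrave at S327, F1849. After flipping Y the toolpath is (38.19,127.13) → (62.85,152.65) → (100.30,167.71) → (150.54,172.33).

Shape 3 is a closed polygon drawn with `<path>`. Its stroke #0000ff means cut at S805, F780. After flipping Y the toolpath is (24.23,135.88) → (49.25,67.60) → (232.84,96.48) → (176.27,205.01) → (179.04,96.70) → (179.88,152.11) → (24.23,135.88), returning to the start.

G21
G90
G0 X92.89 Y33.44
M4 S327
G01 X92.30 Y36.62 F1849
G01 X178.01 Y15.53 F1849
G01 X145.27 Y86.40 F1849
G01 X22.29 Y107.73 F1849
G01 X156.84 Y168.54 F1849
G01 X92.89 Y33.44 F1849
M5
G0 X38.19 Y127.13
M4 S327
G01 X62.85 Y152.65 F1849
G01 X100.30 Y167.71 F1849
G01 X150.54 Y172.33 F1849
M5
G0 X24.23 Y135.88
M4 S805
G01 X49.25 Y67.60 F780
G01 X232.84 Y96.48 F780
G01 X176.27 Y205.01 F780
G01 X179.04 Y96.70 F780
G01 X179.88 Y152.11 F780
G01 X24.23 Y135.88 F780
M5
G0 X0.00 Y0.00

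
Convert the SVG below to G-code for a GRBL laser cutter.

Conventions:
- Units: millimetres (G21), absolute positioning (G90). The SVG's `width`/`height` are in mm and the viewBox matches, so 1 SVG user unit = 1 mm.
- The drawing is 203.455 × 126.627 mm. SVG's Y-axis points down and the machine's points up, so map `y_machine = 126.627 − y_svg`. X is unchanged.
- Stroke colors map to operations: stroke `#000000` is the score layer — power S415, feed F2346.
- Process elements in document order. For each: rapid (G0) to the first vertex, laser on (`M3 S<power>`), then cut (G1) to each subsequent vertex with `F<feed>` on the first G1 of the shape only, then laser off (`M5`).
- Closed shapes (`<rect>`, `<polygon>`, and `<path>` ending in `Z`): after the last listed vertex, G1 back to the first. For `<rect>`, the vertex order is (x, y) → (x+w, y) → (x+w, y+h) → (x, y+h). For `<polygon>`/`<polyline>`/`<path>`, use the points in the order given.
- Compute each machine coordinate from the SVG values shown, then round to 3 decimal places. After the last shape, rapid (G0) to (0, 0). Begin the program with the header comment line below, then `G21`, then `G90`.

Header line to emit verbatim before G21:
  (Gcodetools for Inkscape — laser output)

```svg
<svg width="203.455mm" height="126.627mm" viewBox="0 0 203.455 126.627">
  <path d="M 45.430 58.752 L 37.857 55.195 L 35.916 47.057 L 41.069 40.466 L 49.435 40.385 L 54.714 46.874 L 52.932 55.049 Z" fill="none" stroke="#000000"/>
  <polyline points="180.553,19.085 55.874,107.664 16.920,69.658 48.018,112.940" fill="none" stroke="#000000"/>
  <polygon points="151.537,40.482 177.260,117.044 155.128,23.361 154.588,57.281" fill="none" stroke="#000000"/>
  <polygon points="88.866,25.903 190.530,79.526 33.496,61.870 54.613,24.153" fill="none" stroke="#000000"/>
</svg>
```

Since the viewBox matches the mm dimensions, user units are millimetres directly. The only transform is the Y-flip y_m = 126.627 − y_svg.

Shape 1 is a regular polygon drawn with `<path>`. Its stroke #000000 means score at S415, F2346. After flipping Y the toolpath is (45.430,67.875) → (37.857,71.432) → (35.916,79.570) → (41.069,86.161) → (49.435,86.242) → (54.714,79.753) → (52.932,71.578) → (45.430,67.875), returning to the start.

Shape 2 is a open polyline drawn with `<polyline>`. Its stroke #000000 means score at S415, F2346. After flipping Y the toolpath is (180.553,107.542) → (55.874,18.963) → (16.920,56.969) → (48.018,13.687).

Shape 3 is a closed polygon drawn with `<polygon>`. Its stroke #000000 means score at S415, F2346. After flipping Y the toolpath is (151.537,86.145) → (177.260,9.583) → (155.128,103.266) → (154.588,69.346) → (151.537,86.145), returning to the start.

Shape 4 is a closed polygon drawn with `<polygon>`. Its stroke #000000 means score at S415, F2346. After flipping Y the toolpath is (88.866,100.724) → (190.530,47.101) → (33.496,64.757) → (54.613,102.474) → (88.866,100.724), returning to the start.

(Gcodetools for Inkscape — laser output)
G21
G90
G0 X45.430 Y67.875
M3 S415
G1 X37.857 Y71.432 F2346
G1 X35.916 Y79.570
G1 X41.069 Y86.161
G1 X49.435 Y86.242
G1 X54.714 Y79.753
G1 X52.932 Y71.578
G1 X45.430 Y67.875
M5
G0 X180.553 Y107.542
M3 S415
G1 X55.874 Y18.963 F2346
G1 X16.920 Y56.969
G1 X48.018 Y13.687
M5
G0 X151.537 Y86.145
M3 S415
G1 X177.260 Y9.583 F2346
G1 X155.128 Y103.266
G1 X154.588 Y69.346
G1 X151.537 Y86.145
M5
G0 X88.866 Y100.724
M3 S415
G1 X190.530 Y47.101 F2346
G1 X33.496 Y64.757
G1 X54.613 Y102.474
G1 X88.866 Y100.724
M5
G0 X0.000 Y0.000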